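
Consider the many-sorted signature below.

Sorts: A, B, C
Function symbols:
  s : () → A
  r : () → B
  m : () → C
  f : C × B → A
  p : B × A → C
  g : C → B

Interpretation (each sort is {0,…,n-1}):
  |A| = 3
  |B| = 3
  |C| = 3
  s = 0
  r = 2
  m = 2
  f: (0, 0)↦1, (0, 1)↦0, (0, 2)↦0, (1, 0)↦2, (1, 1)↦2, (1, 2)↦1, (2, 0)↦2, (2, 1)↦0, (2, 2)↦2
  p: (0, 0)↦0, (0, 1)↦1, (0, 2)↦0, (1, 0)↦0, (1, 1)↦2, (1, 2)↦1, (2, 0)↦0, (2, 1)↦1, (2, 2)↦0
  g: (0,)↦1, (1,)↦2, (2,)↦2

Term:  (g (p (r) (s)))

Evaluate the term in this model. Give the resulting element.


  r = 2
  s = 0
  (p (r) (s)) = p(2, 0) = 0
  (g (p (r) (s))) = g(0,) = 1

value = 1


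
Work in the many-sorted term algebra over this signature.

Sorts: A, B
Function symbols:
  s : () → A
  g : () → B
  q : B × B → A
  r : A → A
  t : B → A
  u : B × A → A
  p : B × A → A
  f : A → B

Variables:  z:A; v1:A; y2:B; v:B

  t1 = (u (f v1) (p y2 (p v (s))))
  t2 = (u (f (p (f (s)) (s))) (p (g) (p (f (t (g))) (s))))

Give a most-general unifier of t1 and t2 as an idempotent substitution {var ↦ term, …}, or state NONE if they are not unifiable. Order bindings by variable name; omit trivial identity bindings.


{v ↦ (f (t (g))), v1 ↦ (p (f (s)) (s)), y2 ↦ (g)}


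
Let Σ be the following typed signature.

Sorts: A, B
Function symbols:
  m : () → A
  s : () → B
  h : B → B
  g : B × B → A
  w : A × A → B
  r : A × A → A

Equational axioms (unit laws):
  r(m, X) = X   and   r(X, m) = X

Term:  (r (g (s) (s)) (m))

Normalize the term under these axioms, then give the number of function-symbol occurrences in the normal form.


1. (r (g (s) (s)) (m))  →  (g (s) (s))
normal form: (g (s) (s))

size = 3


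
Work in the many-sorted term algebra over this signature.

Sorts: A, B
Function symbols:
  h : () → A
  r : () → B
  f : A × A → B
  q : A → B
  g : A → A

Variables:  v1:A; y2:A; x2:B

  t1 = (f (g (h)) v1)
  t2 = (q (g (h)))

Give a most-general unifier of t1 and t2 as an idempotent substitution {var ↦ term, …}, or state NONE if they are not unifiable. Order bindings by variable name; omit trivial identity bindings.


head clash or occurs-check failure — not unifiable

NONE (not unifiable)


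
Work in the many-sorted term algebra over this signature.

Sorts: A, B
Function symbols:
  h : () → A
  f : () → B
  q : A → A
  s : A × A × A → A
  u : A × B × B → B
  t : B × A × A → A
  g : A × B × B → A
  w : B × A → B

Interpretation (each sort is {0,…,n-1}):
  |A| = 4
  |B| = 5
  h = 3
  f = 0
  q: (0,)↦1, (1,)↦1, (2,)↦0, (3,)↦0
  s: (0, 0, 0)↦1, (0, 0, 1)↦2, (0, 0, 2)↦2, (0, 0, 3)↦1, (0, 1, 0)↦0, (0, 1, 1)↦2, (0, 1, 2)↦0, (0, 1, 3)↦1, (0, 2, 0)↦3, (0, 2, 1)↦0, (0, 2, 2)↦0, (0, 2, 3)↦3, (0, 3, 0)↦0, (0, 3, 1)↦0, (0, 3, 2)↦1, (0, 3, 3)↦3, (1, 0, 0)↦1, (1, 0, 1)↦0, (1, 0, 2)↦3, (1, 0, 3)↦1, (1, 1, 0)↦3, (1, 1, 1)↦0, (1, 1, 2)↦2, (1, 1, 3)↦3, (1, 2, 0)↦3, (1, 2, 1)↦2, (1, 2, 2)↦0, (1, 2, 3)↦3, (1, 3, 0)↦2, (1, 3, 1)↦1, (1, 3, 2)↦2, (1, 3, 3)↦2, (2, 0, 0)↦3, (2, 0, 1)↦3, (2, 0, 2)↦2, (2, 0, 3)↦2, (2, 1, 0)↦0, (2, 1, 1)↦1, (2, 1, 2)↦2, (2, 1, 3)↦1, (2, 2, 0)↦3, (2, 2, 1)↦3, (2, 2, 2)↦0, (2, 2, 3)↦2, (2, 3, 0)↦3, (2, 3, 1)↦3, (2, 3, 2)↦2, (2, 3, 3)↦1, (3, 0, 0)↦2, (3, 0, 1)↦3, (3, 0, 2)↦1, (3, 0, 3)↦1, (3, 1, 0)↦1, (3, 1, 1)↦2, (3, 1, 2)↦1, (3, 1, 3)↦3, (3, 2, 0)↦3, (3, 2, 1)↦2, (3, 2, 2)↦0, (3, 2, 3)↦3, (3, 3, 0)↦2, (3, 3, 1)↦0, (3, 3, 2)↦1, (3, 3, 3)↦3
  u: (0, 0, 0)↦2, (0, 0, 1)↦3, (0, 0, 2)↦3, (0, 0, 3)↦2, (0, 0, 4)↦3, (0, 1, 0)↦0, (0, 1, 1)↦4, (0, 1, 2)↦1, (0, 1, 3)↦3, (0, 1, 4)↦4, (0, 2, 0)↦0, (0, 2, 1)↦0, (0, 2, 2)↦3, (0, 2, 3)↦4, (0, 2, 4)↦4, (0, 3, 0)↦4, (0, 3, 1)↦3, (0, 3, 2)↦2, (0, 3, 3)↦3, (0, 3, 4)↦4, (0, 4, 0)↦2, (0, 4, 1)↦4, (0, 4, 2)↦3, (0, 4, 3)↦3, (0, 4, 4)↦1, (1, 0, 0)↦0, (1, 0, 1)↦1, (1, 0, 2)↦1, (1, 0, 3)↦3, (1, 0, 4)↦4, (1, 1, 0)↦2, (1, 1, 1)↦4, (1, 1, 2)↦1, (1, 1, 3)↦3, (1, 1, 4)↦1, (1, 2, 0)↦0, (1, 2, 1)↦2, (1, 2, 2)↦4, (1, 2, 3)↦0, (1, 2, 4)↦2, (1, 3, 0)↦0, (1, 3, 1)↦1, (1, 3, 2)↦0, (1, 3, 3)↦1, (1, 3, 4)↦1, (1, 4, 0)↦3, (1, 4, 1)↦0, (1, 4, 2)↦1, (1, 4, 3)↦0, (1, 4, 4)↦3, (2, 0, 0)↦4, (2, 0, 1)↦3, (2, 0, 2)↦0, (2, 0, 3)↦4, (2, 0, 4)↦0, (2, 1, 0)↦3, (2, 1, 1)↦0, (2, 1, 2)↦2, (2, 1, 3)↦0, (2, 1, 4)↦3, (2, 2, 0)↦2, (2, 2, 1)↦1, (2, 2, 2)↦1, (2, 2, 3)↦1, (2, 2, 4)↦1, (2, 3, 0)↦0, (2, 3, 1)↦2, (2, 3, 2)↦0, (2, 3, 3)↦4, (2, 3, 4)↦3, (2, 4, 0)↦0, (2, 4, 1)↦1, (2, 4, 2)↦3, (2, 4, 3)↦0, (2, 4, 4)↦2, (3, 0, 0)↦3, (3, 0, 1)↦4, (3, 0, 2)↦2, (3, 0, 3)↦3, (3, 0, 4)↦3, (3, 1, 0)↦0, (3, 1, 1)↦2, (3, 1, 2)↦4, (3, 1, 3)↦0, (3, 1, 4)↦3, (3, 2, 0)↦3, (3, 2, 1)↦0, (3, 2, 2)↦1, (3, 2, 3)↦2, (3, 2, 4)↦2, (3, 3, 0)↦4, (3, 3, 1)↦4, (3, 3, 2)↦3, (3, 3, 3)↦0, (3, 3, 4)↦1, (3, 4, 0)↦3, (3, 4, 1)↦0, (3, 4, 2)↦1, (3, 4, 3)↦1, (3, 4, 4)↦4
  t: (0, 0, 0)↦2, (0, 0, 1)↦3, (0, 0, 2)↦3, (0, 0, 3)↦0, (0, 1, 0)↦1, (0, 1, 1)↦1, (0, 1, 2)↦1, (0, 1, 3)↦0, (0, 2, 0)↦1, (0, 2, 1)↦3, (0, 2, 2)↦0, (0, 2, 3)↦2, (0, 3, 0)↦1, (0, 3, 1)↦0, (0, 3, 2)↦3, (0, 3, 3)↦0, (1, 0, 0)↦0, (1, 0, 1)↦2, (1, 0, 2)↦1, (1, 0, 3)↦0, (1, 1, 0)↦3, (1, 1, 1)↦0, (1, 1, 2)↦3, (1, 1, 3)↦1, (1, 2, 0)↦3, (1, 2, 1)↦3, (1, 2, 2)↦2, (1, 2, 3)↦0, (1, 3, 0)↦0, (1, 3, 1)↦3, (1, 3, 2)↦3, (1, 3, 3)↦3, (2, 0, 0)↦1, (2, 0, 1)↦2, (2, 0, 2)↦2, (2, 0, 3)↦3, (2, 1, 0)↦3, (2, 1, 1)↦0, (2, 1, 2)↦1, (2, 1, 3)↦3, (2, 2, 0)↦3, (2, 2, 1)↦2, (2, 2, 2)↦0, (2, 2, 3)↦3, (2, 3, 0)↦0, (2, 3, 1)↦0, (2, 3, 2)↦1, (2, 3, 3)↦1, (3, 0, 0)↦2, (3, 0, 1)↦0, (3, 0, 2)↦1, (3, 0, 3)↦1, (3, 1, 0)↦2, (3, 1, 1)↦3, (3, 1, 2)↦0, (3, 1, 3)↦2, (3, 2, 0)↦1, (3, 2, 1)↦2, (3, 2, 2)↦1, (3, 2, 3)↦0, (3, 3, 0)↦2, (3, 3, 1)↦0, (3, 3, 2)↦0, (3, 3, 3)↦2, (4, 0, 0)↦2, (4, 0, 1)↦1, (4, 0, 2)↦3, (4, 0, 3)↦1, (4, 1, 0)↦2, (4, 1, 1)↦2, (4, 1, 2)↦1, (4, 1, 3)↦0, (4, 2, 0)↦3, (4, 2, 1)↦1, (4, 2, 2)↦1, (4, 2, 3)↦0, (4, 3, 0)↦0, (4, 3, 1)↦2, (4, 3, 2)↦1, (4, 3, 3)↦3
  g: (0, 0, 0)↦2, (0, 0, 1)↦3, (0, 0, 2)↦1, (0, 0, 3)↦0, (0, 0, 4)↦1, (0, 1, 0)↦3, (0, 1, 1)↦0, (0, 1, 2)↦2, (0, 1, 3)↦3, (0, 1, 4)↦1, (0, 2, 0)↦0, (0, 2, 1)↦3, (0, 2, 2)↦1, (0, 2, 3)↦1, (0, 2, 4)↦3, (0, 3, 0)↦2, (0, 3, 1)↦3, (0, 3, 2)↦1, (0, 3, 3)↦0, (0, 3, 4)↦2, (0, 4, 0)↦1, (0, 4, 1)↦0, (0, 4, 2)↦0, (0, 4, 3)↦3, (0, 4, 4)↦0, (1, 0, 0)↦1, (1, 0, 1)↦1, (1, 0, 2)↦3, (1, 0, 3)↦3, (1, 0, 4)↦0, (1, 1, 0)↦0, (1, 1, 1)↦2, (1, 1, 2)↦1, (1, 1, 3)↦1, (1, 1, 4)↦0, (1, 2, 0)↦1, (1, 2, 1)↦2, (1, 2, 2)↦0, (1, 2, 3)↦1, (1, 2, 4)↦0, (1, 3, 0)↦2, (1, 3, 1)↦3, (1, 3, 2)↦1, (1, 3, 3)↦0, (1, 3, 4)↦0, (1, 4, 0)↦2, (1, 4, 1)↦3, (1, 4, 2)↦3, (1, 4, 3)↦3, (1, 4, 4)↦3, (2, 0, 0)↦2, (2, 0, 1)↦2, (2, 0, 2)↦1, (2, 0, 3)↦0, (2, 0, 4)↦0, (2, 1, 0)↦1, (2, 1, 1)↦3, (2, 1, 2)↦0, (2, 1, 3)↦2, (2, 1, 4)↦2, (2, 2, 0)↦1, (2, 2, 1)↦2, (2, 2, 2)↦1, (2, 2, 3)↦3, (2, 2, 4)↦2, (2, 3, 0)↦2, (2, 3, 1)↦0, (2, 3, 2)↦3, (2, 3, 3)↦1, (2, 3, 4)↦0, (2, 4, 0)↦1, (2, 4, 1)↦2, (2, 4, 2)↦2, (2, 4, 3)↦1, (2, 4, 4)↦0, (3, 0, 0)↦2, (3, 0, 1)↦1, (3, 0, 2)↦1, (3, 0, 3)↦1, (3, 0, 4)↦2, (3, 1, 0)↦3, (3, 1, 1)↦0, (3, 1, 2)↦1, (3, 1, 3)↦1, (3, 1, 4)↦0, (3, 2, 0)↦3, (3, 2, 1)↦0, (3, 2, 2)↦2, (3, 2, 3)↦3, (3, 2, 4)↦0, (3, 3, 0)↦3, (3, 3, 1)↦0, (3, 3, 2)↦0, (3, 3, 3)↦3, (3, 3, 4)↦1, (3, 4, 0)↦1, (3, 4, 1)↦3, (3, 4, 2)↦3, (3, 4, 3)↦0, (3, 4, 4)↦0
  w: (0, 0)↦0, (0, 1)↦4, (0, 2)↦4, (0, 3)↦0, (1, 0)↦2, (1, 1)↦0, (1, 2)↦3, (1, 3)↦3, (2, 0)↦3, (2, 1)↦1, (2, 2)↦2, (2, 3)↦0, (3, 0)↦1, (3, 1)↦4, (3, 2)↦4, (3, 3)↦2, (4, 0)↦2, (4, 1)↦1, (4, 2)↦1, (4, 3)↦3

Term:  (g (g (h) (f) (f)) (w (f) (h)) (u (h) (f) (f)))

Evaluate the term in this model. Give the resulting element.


  h = 3
  f = 0
  f = 0
  (g (h) (f) (f)) = g(3, 0, 0) = 2
  f = 0
  h = 3
  (w (f) (h)) = w(0, 3) = 0
  h = 3
  f = 0
  f = 0
  (u (h) (f) (f)) = u(3, 0, 0) = 3
  (g (g (h) (f) (f)) (w (f) (h)) (u (h) (f) (f))) = g(2, 0, 3) = 0

value = 0


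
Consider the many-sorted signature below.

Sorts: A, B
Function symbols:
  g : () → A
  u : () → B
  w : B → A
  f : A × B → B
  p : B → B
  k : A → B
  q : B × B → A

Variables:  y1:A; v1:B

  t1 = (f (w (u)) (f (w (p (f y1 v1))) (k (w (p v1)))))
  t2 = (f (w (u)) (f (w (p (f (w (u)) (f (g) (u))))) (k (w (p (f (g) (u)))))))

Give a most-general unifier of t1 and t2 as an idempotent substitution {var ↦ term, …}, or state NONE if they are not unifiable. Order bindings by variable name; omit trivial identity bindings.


{v1 ↦ (f (g) (u)), y1 ↦ (w (u))}


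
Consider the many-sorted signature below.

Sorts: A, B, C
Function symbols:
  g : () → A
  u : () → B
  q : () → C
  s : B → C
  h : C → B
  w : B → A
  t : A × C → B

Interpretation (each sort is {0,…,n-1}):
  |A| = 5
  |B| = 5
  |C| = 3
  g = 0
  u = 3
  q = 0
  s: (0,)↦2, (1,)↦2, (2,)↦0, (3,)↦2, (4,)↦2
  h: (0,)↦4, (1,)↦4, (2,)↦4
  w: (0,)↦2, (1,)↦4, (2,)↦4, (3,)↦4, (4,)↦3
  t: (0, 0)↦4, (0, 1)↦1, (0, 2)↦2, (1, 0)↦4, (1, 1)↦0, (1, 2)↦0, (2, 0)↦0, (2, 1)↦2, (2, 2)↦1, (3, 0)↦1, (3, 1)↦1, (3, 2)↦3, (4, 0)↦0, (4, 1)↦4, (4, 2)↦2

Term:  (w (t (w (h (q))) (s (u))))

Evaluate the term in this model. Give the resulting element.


value = 4

  q = 0
  (h (q)) = h(0,) = 4
  (w (h (q))) = w(4,) = 3
  u = 3
  (s (u)) = s(3,) = 2
  (t (w (h (q))) (s (u))) = t(3, 2) = 3
  (w (t (w (h (q))) (s (u)))) = w(3,) = 4


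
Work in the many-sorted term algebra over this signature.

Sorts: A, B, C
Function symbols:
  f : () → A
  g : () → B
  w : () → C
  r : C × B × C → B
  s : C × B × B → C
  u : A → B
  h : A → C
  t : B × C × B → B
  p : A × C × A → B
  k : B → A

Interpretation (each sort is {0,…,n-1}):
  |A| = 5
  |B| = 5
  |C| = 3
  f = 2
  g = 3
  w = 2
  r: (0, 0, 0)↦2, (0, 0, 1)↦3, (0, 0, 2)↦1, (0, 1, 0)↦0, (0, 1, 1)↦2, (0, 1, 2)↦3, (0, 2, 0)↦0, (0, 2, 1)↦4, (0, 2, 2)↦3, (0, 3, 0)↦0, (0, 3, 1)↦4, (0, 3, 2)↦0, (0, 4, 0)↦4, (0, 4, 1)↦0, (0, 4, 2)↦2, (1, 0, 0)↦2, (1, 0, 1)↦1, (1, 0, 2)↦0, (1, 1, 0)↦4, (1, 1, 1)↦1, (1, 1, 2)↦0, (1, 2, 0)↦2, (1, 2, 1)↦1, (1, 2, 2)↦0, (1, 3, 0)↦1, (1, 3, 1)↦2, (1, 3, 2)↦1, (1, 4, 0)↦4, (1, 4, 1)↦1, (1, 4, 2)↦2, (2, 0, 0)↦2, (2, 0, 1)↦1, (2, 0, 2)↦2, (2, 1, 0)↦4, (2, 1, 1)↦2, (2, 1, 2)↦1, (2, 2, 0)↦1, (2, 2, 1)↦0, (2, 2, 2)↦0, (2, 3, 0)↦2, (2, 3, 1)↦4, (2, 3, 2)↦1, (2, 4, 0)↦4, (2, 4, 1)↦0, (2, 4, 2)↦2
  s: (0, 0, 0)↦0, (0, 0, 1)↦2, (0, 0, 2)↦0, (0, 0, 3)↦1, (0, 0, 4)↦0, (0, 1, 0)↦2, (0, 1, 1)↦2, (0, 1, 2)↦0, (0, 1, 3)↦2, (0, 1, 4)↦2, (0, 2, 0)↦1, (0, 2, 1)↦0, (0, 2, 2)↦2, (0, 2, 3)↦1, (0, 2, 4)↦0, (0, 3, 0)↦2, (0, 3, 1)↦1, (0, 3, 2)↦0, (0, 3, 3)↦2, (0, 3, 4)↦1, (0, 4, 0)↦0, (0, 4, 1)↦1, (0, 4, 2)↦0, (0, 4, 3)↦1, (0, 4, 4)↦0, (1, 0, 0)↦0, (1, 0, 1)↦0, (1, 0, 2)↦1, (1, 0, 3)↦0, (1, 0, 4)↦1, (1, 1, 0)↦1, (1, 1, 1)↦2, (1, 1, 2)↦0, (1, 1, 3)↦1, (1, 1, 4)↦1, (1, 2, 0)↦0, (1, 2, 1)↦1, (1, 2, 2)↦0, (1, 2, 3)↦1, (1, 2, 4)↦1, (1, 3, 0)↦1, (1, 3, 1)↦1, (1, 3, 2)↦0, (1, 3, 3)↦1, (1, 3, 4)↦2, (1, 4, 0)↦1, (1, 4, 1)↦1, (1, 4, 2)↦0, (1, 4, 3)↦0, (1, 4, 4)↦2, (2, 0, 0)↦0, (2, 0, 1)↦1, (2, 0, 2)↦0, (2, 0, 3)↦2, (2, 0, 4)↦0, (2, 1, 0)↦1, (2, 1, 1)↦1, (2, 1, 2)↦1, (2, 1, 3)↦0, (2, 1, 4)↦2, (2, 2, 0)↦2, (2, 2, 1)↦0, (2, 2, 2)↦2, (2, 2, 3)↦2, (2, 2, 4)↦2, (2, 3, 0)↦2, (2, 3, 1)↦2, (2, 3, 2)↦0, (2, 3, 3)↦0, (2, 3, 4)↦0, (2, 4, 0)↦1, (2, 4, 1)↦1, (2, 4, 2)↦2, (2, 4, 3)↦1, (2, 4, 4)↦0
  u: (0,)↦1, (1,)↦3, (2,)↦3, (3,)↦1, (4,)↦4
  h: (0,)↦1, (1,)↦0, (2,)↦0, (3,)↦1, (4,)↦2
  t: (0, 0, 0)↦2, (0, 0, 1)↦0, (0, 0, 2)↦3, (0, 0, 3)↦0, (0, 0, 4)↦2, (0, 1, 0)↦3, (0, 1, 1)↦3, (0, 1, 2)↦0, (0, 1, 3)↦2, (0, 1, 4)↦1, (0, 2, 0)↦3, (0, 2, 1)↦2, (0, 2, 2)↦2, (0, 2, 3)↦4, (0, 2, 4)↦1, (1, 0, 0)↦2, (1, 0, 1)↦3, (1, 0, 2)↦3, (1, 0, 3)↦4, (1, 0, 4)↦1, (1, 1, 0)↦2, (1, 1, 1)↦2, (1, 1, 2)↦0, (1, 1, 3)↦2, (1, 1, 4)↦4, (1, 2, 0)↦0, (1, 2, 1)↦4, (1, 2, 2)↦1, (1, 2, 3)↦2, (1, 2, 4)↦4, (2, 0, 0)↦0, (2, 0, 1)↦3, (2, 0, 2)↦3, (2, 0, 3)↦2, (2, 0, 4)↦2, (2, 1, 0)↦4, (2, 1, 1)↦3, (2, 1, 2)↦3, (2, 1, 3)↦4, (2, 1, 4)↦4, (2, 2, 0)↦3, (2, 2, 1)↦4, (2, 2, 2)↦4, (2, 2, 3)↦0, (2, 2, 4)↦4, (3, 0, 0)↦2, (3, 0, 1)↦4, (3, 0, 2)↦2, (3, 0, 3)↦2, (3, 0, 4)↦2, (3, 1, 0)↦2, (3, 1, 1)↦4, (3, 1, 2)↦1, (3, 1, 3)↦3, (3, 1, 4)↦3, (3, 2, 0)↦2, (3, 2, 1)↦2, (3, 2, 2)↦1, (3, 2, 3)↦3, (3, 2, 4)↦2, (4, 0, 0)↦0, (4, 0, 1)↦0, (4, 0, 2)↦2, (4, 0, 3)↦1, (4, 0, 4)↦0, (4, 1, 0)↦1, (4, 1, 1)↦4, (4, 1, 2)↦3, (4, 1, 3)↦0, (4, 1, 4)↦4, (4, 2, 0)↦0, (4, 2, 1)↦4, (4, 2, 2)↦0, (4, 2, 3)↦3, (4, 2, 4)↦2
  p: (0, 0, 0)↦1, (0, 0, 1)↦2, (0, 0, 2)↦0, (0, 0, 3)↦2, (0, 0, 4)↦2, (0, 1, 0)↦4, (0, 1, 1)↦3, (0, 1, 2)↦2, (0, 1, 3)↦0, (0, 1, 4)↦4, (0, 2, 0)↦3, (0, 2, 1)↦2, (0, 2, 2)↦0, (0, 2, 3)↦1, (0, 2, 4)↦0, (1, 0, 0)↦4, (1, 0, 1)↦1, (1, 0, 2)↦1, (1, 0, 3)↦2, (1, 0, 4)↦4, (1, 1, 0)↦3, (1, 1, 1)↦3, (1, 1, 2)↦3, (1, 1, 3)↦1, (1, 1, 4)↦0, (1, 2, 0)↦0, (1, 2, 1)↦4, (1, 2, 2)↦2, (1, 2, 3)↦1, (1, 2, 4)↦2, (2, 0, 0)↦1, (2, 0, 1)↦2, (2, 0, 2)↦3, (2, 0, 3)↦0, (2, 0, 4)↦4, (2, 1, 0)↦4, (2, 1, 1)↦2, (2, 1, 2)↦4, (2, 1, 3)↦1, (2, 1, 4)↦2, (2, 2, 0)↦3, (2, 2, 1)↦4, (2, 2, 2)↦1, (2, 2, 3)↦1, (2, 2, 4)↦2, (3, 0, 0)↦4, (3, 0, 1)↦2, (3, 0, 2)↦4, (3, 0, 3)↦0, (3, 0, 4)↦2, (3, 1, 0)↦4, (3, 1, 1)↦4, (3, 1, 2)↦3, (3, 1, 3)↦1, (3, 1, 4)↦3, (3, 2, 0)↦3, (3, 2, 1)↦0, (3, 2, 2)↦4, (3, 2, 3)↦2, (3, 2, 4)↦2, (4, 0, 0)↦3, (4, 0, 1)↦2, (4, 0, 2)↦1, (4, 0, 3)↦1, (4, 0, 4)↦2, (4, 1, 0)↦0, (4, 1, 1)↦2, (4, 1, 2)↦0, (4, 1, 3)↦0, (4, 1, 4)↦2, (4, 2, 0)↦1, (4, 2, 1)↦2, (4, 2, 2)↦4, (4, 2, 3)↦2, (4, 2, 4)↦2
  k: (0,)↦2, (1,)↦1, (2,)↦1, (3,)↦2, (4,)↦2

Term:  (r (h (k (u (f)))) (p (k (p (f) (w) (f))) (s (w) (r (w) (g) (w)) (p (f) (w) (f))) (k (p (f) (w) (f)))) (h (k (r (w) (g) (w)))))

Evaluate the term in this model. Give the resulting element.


  f = 2
  (u (f)) = u(2,) = 3
  (k (u (f))) = k(3,) = 2
  (h (k (u (f)))) = h(2,) = 0
  f = 2
  w = 2
  f = 2
  (p (f) (w) (f)) = p(2, 2, 2) = 1
  (k (p (f) (w) (f))) = k(1,) = 1
  w = 2
  w = 2
  g = 3
  w = 2
  (r (w) (g) (w)) = r(2, 3, 2) = 1
  f = 2
  w = 2
  f = 2
  (p (f) (w) (f)) = p(2, 2, 2) = 1
  (s (w) (r (w) (g) (w)) (p (f) (w) (f))) = s(2, 1, 1) = 1
  f = 2
  w = 2
  f = 2
  (p (f) (w) (f)) = p(2, 2, 2) = 1
  (k (p (f) (w) (f))) = k(1,) = 1
  (p (k (p (f) (w) (f))) (s (w) (r (w) (g) (w)) (p (f) (w) (f))) (k (p (f) (w) (f)))) = p(1, 1, 1) = 3
  w = 2
  g = 3
  w = 2
  (r (w) (g) (w)) = r(2, 3, 2) = 1
  (k (r (w) (g) (w))) = k(1,) = 1
  (h (k (r (w) (g) (w)))) = h(1,) = 0
  (r (h (k (u (f)))) (p (k (p (f) (w) (f))) (s (w) (r (w) (g) (w)) (p (f) (w) (f))) (k (p (f) (w) (f)))) (h (k (r (w) (g) (w))))) = r(0, 3, 0) = 0

value = 0


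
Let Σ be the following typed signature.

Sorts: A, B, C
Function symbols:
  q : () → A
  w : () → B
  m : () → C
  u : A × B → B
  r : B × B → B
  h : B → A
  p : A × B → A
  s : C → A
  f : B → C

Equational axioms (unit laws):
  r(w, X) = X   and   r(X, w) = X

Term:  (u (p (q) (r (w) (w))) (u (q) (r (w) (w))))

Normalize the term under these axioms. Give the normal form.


1. (u (p (q) (r (w) (w))) (u (q) (r (w) (w))))  →  (u (p (q) (w)) (u (q) (r (w) (w))))
2. (u (p (q) (w)) (u (q) (r (w) (w))))  →  (u (p (q) (w)) (u (q) (w)))

normal form = (u (p (q) (w)) (u (q) (w)))


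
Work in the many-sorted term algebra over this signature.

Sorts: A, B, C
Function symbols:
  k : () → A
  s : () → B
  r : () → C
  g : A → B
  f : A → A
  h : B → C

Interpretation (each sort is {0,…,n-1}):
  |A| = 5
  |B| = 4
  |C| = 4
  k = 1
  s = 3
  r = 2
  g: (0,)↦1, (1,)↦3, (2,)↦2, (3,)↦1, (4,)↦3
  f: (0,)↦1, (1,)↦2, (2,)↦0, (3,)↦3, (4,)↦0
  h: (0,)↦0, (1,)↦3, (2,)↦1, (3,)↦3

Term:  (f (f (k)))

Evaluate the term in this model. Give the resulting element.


value = 0

  k = 1
  (f (k)) = f(1,) = 2
  (f (f (k))) = f(2,) = 0


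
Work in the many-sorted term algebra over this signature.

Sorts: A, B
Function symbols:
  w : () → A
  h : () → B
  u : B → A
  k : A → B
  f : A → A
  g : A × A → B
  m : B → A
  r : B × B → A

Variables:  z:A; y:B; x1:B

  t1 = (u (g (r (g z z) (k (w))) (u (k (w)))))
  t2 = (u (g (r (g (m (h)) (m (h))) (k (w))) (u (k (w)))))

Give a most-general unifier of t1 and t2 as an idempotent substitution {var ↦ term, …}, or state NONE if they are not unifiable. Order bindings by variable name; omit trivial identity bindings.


{z ↦ (m (h))}


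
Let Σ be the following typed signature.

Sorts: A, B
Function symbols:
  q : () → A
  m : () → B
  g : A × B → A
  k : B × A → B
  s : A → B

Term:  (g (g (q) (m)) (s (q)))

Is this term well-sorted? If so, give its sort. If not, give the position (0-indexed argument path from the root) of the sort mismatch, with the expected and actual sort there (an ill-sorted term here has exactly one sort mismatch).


well-sorted; sort = A

    (q) : A
    (m) : B
  (g (q) (m)) : A
    (q) : A
  (s (q)) : B
(g (g (q) (m)) (s (q))) : A


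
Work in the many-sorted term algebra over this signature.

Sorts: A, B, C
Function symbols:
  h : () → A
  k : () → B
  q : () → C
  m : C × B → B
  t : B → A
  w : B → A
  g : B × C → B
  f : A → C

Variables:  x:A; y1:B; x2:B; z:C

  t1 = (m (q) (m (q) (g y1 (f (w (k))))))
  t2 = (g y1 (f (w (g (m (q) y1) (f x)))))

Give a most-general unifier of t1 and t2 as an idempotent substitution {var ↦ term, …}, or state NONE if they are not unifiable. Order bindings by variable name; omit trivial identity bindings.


NONE (not unifiable)

head clash or occurs-check failure — not unifiable


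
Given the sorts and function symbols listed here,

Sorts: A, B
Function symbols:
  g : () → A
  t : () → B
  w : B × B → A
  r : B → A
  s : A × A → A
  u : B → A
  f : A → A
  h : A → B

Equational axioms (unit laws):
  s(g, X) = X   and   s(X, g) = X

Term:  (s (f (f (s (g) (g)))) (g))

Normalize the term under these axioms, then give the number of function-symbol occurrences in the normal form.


1. (s (f (f (s (g) (g)))) (g))  →  (f (f (s (g) (g))))
2. (f (f (s (g) (g))))  →  (f (f (g)))
normal form: (f (f (g)))

size = 3


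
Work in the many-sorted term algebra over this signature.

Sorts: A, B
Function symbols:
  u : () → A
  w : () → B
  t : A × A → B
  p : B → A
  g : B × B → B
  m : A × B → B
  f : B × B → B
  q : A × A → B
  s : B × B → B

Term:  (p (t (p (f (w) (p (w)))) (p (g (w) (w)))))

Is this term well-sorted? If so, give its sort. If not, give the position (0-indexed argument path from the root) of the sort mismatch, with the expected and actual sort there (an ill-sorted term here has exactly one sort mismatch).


        (w) : B
          (w) : B
        (p (w)) : A
      (f (w) (p (w))) : ✗ arg 1 at [0, 0, 0, 1] has sort A, expected B
        (w) : B
        (w) : B
      (g (w) (w)) : B
    (p (g (w) (w))) : A

ill-sorted at position [0, 0, 0, 1]: expected B, got A


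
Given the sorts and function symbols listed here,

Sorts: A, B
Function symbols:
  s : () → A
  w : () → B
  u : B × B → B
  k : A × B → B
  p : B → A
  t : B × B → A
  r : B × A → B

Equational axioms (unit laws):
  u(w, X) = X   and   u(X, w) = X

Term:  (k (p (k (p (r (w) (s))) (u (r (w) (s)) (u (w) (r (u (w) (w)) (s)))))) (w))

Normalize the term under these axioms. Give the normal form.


1. (k (p (k (p (r (w) (s))) (u (r (w) (s)) (u (w) (r (u (w) (w)) (s)))))) (w))  →  (k (p (k (p (r (w) (s))) (u (r (w) (s)) (r (u (w) (w)) (s))))) (w))
2. (k (p (k (p (r (w) (s))) (u (r (w) (s)) (r (u (w) (w)) (s))))) (w))  →  (k (p (k (p (r (w) (s))) (u (r (w) (s)) (r (w) (s))))) (w))

normal form = (k (p (k (p (r (w) (s))) (u (r (w) (s)) (r (w) (s))))) (w))


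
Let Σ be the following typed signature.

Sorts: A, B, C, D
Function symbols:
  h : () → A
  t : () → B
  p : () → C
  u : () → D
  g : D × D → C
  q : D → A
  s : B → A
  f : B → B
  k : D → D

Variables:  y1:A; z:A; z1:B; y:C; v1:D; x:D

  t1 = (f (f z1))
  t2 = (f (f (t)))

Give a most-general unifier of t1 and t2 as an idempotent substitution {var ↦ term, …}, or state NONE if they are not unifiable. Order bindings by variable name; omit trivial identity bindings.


{z1 ↦ (t)}


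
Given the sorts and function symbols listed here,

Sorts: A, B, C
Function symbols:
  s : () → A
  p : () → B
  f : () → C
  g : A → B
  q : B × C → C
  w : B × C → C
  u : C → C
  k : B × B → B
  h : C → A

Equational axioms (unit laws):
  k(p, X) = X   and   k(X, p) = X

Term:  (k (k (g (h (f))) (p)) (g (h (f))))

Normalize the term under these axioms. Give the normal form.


normal form = (k (g (h (f))) (g (h (f))))

1. (k (k (g (h (f))) (p)) (g (h (f))))  →  (k (g (h (f))) (g (h (f))))


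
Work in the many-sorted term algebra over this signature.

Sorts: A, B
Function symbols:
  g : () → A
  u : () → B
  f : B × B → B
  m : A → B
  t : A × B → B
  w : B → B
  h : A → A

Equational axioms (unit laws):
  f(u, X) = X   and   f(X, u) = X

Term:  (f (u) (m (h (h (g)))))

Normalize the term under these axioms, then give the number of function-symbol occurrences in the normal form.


1. (f (u) (m (h (h (g)))))  →  (m (h (h (g))))
normal form: (m (h (h (g))))

size = 4


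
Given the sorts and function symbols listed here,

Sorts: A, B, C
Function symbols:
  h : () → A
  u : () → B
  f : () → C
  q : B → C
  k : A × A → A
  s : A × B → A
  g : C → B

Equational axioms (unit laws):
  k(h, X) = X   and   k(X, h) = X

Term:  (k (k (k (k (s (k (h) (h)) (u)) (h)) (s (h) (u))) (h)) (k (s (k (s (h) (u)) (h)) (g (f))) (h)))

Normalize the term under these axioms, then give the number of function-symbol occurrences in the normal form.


1. (k (k (k (k (s (k (h) (h)) (u)) (h)) (s (h) (u))) (h)) (k (s (k (s (h) (u)) (h)) (g (f))) (h)))  →  (k (k (k (s (k (h) (h)) (u)) (h)) (s (h) (u))) (k (s (k (s (h) (u)) (h)) (g (f))) (h)))
2. (k (k (k (s (k (h) (h)) (u)) (h)) (s (h) (u))) (k (s (k (s (h) (u)) (h)) (g (f))) (h)))  →  (k (k (s (k (h) (h)) (u)) (s (h) (u))) (k (s (k (s (h) (u)) (h)) (g (f))) (h)))
3. (k (k (s (k (h) (h)) (u)) (s (h) (u))) (k (s (k (s (h) (u)) (h)) (g (f))) (h)))  →  (k (k (s (h) (u)) (s (h) (u))) (k (s (k (s (h) (u)) (h)) (g (f))) (h)))
4. (k (k (s (h) (u)) (s (h) (u))) (k (s (k (s (h) (u)) (h)) (g (f))) (h)))  →  (k (k (s (h) (u)) (s (h) (u))) (s (k (s (h) (u)) (h)) (g (f))))
5. (k (k (s (h) (u)) (s (h) (u))) (s (k (s (h) (u)) (h)) (g (f))))  →  (k (k (s (h) (u)) (s (h) (u))) (s (s (h) (u)) (g (f))))
normal form: (k (k (s (h) (u)) (s (h) (u))) (s (s (h) (u)) (g (f))))

size = 14


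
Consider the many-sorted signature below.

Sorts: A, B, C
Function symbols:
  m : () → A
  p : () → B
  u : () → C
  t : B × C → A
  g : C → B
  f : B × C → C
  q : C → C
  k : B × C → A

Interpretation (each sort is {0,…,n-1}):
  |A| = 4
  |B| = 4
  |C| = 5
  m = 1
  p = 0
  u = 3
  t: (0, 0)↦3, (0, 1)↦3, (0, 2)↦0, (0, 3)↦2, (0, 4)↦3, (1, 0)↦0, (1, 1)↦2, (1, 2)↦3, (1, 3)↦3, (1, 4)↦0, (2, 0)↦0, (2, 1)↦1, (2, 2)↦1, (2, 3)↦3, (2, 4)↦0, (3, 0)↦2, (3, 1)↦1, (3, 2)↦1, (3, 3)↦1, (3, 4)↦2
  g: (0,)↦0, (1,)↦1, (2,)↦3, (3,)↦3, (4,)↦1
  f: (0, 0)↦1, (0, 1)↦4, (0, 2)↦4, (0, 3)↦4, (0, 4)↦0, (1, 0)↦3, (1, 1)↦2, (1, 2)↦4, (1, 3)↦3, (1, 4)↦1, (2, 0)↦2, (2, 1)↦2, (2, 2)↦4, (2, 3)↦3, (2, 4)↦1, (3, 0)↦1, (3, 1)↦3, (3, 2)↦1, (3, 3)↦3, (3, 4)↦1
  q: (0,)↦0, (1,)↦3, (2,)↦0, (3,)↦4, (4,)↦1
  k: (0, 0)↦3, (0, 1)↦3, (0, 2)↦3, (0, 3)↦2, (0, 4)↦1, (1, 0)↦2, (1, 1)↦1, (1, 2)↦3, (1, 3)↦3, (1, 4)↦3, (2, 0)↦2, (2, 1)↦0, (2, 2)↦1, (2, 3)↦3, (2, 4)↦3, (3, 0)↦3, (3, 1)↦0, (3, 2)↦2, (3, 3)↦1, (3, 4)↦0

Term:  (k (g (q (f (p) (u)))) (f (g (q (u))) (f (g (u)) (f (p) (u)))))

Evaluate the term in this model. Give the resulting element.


value = 3

  p = 0
  u = 3
  (f (p) (u)) = f(0, 3) = 4
  (q (f (p) (u))) = q(4,) = 1
  (g (q (f (p) (u)))) = g(1,) = 1
  u = 3
  (q (u)) = q(3,) = 4
  (g (q (u))) = g(4,) = 1
  u = 3
  (g (u)) = g(3,) = 3
  p = 0
  u = 3
  (f (p) (u)) = f(0, 3) = 4
  (f (g (u)) (f (p) (u))) = f(3, 4) = 1
  (f (g (q (u))) (f (g (u)) (f (p) (u)))) = f(1, 1) = 2
  (k (g (q (f (p) (u)))) (f (g (q (u))) (f (g (u)) (f (p) (u))))) = k(1, 2) = 3


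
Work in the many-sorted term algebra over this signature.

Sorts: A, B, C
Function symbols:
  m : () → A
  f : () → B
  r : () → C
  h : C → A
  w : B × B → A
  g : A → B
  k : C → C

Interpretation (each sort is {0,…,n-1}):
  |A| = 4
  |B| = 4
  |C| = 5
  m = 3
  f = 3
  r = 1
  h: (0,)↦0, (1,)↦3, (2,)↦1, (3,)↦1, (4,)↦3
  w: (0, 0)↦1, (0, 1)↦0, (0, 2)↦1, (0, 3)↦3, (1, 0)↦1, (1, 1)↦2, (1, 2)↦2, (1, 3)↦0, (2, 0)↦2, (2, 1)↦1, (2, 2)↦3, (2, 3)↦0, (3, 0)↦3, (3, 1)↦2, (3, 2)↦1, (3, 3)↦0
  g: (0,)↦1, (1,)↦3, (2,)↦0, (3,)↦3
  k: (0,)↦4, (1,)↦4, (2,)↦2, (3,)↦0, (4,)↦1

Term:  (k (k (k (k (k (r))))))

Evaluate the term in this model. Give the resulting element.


value = 4

  r = 1
  (k (r)) = k(1,) = 4
  (k (k (r))) = k(4,) = 1
  (k (k (k (r)))) = k(1,) = 4
  (k (k (k (k (r))))) = k(4,) = 1
  (k (k (k (k (k (r)))))) = k(1,) = 4


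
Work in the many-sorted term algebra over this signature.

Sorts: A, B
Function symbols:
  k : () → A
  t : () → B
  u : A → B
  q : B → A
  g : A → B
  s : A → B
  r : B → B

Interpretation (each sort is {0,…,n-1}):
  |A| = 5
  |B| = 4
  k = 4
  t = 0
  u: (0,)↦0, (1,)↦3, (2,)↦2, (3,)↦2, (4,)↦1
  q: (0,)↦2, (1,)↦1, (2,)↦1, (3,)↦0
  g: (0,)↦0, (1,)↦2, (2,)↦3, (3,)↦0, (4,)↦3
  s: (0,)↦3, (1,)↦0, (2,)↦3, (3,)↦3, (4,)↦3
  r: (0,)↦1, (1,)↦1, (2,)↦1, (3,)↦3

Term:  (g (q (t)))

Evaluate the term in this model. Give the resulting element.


value = 3

  t = 0
  (q (t)) = q(0,) = 2
  (g (q (t))) = g(2,) = 3


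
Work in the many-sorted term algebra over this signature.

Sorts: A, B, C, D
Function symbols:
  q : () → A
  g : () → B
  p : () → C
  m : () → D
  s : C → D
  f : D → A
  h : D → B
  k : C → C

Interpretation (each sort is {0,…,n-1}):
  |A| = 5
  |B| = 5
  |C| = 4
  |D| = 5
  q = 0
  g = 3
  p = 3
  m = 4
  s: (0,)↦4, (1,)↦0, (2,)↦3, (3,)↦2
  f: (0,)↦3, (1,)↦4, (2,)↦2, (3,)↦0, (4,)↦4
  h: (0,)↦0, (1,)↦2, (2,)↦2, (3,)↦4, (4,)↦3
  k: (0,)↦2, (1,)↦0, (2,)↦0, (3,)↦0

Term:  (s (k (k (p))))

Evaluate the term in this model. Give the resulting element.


value = 3

  p = 3
  (k (p)) = k(3,) = 0
  (k (k (p))) = k(0,) = 2
  (s (k (k (p)))) = s(2,) = 3


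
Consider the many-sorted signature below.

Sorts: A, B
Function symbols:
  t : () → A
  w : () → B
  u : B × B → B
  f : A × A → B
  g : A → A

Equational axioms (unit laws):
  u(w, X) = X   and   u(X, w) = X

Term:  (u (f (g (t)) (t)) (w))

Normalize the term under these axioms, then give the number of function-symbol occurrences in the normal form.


size = 4

1. (u (f (g (t)) (t)) (w))  →  (f (g (t)) (t))
normal form: (f (g (t)) (t))


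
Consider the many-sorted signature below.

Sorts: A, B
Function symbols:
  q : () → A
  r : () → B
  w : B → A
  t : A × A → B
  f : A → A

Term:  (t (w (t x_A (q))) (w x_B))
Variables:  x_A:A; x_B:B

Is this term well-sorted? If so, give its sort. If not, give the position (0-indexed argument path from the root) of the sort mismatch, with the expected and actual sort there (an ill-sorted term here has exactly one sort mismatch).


well-sorted; sort = B

      x_A : A
      (q) : A
    (t x_A (q)) : B
  (w (t x_A (q))) : A
    x_B : B
  (w x_B) : A
(t (w (t x_A (q))) (w x_B)) : B


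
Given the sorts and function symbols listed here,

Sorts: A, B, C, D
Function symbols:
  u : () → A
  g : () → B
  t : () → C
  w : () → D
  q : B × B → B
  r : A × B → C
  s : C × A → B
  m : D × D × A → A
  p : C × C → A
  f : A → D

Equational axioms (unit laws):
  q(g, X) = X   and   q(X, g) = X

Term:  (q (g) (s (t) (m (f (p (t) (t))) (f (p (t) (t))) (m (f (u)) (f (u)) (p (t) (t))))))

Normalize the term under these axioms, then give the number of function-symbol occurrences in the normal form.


size = 19

1. (q (g) (s (t) (m (f (p (t) (t))) (f (p (t) (t))) (m (f (u)) (f (u)) (p (t) (t))))))  →  (s (t) (m (f (p (t) (t))) (f (p (t) (t))) (m (f (u)) (f (u)) (p (t) (t)))))
normal form: (s (t) (m (f (p (t) (t))) (f (p (t) (t))) (m (f (u)) (f (u)) (p (t) (t)))))


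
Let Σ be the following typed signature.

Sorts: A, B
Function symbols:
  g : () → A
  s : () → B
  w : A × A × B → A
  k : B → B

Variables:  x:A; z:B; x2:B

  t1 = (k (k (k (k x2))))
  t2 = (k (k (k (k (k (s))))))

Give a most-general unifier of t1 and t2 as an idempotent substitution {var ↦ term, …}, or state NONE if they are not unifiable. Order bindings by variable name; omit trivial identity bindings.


{x2 ↦ (k (s))}


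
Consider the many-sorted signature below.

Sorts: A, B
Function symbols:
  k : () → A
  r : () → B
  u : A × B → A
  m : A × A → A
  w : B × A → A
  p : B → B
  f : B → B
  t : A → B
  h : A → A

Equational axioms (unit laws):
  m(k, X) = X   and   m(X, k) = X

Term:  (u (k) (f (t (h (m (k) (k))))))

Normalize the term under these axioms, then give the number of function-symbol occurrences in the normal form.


size = 6

1. (u (k) (f (t (h (m (k) (k))))))  →  (u (k) (f (t (h (k)))))
normal form: (u (k) (f (t (h (k)))))


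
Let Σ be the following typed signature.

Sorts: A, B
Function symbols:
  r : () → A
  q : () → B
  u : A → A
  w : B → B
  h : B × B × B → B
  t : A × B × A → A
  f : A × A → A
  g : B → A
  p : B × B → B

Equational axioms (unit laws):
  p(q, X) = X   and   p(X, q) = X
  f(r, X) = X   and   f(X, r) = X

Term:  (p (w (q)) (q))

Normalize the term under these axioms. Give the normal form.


normal form = (w (q))

1. (p (w (q)) (q))  →  (w (q))


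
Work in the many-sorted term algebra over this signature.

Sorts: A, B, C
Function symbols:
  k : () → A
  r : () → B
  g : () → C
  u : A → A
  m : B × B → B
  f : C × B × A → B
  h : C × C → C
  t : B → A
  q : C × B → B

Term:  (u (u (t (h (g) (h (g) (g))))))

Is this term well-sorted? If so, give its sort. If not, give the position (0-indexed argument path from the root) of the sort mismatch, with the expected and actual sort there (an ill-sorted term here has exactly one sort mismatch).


        (g) : C
          (g) : C
          (g) : C
        (h (g) (g)) : C
      (h (g) (h (g) (g))) : C
    (t (h (g) (h (g) (g)))) : ✗ arg 0 at [0, 0, 0] has sort C, expected B

ill-sorted at position [0, 0, 0]: expected B, got C


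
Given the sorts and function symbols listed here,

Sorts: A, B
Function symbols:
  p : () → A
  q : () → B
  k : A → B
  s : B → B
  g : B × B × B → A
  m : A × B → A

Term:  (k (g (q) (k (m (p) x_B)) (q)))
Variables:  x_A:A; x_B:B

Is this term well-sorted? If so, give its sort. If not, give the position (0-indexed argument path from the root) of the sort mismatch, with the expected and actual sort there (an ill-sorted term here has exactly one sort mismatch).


    (q) : B
        (p) : A
        x_B : B
      (m (p) x_B) : A
    (k (m (p) x_B)) : B
    (q) : B
  (g (q) (k (m (p) x_B)) (q)) : A
(k (g (q) (k (m (p) x_B)) (q))) : B

well-sorted; sort = B


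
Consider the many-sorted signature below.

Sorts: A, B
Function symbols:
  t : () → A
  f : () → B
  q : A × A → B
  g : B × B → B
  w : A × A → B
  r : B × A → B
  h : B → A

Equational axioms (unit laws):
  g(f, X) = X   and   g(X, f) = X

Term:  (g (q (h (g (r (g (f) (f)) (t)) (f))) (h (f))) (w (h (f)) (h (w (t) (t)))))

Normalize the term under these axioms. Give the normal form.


normal form = (g (q (h (r (f) (t))) (h (f))) (w (h (f)) (h (w (t) (t)))))

1. (g (q (h (g (r (g (f) (f)) (t)) (f))) (h (f))) (w (h (f)) (h (w (t) (t)))))  →  (g (q (h (r (g (f) (f)) (t))) (h (f))) (w (h (f)) (h (w (t) (t)))))
2. (g (q (h (r (g (f) (f)) (t))) (h (f))) (w (h (f)) (h (w (t) (t)))))  →  (g (q (h (r (f) (t))) (h (f))) (w (h (f)) (h (w (t) (t)))))


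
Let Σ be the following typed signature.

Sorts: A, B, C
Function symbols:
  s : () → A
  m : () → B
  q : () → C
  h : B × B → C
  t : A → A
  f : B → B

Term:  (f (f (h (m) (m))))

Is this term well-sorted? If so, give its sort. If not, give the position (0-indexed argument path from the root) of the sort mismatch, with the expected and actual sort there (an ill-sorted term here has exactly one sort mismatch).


ill-sorted at position [0, 0]: expected B, got C

      (m) : B
      (m) : B
    (h (m) (m)) : C
  (f (h (m) (m))) : ✗ arg 0 at [0, 0] has sort C, expected B


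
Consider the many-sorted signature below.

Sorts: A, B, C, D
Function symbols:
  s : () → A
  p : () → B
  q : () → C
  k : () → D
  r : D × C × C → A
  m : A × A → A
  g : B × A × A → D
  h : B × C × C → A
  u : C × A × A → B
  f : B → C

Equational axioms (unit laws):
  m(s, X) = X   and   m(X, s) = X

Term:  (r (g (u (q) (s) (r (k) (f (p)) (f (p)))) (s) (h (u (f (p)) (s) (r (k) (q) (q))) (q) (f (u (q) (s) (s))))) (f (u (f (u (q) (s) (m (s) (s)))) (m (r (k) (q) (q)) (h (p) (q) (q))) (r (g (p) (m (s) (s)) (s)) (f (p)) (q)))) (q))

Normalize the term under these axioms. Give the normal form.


normal form = (r (g (u (q) (s) (r (k) (f (p)) (f (p)))) (s) (h (u (f (p)) (s) (r (k) (q) (q))) (q) (f (u (q) (s) (s))))) (f (u (f (u (q) (s) (s))) (m (r (k) (q) (q)) (h (p) (q) (q))) (r (g (p) (s) (s)) (f (p)) (q)))) (q))

1. (r (g (u (q) (s) (r (k) (f (p)) (f (p)))) (s) (h (u (f (p)) (s) (r (k) (q) (q))) (q) (f (u (q) (s) (s))))) (f (u (f (u (q) (s) (m (s) (s)))) (m (r (k) (q) (q)) (h (p) (q) (q))) (r (g (p) (m (s) (s)) (s)) (f (p)) (q)))) (q))  →  (r (g (u (q) (s) (r (k) (f (p)) (f (p)))) (s) (h (u (f (p)) (s) (r (k) (q) (q))) (q) (f (u (q) (s) (s))))) (f (u (f (u (q) (s) (s))) (m (r (k) (q) (q)) (h (p) (q) (q))) (r (g (p) (m (s) (s)) (s)) (f (p)) (q)))) (q))
2. (r (g (u (q) (s) (r (k) (f (p)) (f (p)))) (s) (h (u (f (p)) (s) (r (k) (q) (q))) (q) (f (u (q) (s) (s))))) (f (u (f (u (q) (s) (s))) (m (r (k) (q) (q)) (h (p) (q) (q))) (r (g (p) (m (s) (s)) (s)) (f (p)) (q)))) (q))  →  (r (g (u (q) (s) (r (k) (f (p)) (f (p)))) (s) (h (u (f (p)) (s) (r (k) (q) (q))) (q) (f (u (q) (s) (s))))) (f (u (f (u (q) (s) (s))) (m (r (k) (q) (q)) (h (p) (q) (q))) (r (g (p) (s) (s)) (f (p)) (q)))) (q))


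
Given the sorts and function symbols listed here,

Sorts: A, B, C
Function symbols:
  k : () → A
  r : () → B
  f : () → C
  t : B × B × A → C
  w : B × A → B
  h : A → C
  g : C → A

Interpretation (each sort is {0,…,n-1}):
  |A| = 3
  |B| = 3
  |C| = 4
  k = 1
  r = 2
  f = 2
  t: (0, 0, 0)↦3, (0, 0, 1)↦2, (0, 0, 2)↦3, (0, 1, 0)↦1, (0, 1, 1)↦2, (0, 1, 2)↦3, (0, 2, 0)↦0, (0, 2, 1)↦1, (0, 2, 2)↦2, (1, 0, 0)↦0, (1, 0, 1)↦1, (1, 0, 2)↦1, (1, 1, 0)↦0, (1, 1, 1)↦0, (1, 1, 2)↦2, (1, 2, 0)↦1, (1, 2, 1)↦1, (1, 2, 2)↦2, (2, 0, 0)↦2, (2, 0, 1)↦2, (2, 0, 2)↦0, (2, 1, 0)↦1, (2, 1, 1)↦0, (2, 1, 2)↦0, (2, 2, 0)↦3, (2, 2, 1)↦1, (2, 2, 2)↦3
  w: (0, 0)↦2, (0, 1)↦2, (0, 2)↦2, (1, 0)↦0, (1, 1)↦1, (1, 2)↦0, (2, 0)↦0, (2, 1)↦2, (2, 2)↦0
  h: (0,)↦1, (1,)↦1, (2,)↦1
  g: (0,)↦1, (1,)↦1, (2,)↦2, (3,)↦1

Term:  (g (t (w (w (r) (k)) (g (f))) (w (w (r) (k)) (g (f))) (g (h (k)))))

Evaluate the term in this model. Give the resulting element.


value = 2

  r = 2
  k = 1
  (w (r) (k)) = w(2, 1) = 2
  f = 2
  (g (f)) = g(2,) = 2
  (w (w (r) (k)) (g (f))) = w(2, 2) = 0
  r = 2
  k = 1
  (w (r) (k)) = w(2, 1) = 2
  f = 2
  (g (f)) = g(2,) = 2
  (w (w (r) (k)) (g (f))) = w(2, 2) = 0
  k = 1
  (h (k)) = h(1,) = 1
  (g (h (k))) = g(1,) = 1
  (t (w (w (r) (k)) (g (f))) (w (w (r) (k)) (g (f))) (g (h (k)))) = t(0, 0, 1) = 2
  (g (t (w (w (r) (k)) (g (f))) (w (w (r) (k)) (g (f))) (g (h (k))))) = g(2,) = 2


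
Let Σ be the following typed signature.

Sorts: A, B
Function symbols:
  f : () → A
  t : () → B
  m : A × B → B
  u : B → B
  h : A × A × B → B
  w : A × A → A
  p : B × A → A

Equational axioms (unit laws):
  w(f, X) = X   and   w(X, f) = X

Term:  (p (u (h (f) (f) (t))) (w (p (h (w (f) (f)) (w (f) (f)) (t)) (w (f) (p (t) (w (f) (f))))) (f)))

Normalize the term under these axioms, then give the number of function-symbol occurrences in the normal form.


1. (p (u (h (f) (f) (t))) (w (p (h (w (f) (f)) (w (f) (f)) (t)) (w (f) (p (t) (w (f) (f))))) (f)))  →  (p (u (h (f) (f) (t))) (p (h (w (f) (f)) (w (f) (f)) (t)) (w (f) (p (t) (w (f) (f))))))
2. (p (u (h (f) (f) (t))) (p (h (w (f) (f)) (w (f) (f)) (t)) (w (f) (p (t) (w (f) (f))))))  →  (p (u (h (f) (f) (t))) (p (h (f) (w (f) (f)) (t)) (w (f) (p (t) (w (f) (f))))))
3. (p (u (h (f) (f) (t))) (p (h (f) (w (f) (f)) (t)) (w (f) (p (t) (w (f) (f))))))  →  (p (u (h (f) (f) (t))) (p (h (f) (f) (t)) (w (f) (p (t) (w (f) (f))))))
4. (p (u (h (f) (f) (t))) (p (h (f) (f) (t)) (w (f) (p (t) (w (f) (f))))))  →  (p (u (h (f) (f) (t))) (p (h (f) (f) (t)) (p (t) (w (f) (f)))))
5. (p (u (h (f) (f) (t))) (p (h (f) (f) (t)) (p (t) (w (f) (f)))))  →  (p (u (h (f) (f) (t))) (p (h (f) (f) (t)) (p (t) (f))))
normal form: (p (u (h (f) (f) (t))) (p (h (f) (f) (t)) (p (t) (f))))

size = 14


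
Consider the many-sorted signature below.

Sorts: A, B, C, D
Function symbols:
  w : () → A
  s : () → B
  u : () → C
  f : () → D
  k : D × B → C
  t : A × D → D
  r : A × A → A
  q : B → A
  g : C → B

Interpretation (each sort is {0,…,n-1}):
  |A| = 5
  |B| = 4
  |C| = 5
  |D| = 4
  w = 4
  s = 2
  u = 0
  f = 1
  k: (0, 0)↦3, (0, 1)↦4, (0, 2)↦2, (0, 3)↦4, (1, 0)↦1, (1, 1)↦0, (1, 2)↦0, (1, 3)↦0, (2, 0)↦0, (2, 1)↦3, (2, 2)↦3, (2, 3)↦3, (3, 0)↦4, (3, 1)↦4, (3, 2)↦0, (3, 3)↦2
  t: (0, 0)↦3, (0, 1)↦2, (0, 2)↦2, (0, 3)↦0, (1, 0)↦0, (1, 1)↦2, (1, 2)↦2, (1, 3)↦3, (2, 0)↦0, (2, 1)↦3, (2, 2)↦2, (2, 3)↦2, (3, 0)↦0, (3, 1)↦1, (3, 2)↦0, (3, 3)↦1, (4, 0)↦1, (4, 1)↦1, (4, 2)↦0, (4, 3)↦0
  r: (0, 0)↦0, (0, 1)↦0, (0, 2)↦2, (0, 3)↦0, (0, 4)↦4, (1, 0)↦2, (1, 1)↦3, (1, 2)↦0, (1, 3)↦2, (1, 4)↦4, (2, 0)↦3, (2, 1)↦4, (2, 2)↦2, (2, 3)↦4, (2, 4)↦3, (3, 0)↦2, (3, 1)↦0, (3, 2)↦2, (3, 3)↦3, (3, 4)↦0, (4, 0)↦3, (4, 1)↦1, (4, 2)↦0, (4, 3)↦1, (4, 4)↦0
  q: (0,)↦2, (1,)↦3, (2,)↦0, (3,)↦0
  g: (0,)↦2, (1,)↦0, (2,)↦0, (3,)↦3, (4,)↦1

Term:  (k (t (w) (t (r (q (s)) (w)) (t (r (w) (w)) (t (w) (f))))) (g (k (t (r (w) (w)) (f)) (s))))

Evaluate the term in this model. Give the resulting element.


value = 0

  w = 4
  s = 2
  (q (s)) = q(2,) = 0
  w = 4
  (r (q (s)) (w)) = r(0, 4) = 4
  w = 4
  w = 4
  (r (w) (w)) = r(4, 4) = 0
  w = 4
  f = 1
  (t (w) (f)) = t(4, 1) = 1
  (t (r (w) (w)) (t (w) (f))) = t(0, 1) = 2
  (t (r (q (s)) (w)) (t (r (w) (w)) (t (w) (f)))) = t(4, 2) = 0
  (t (w) (t (r (q (s)) (w)) (t (r (w) (w)) (t (w) (f))))) = t(4, 0) = 1
  w = 4
  w = 4
  (r (w) (w)) = r(4, 4) = 0
  f = 1
  (t (r (w) (w)) (f)) = t(0, 1) = 2
  s = 2
  (k (t (r (w) (w)) (f)) (s)) = k(2, 2) = 3
  (g (k (t (r (w) (w)) (f)) (s))) = g(3,) = 3
  (k (t (w) (t (r (q (s)) (w)) (t (r (w) (w)) (t (w) (f))))) (g (k (t (r (w) (w)) (f)) (s)))) = k(1, 3) = 0


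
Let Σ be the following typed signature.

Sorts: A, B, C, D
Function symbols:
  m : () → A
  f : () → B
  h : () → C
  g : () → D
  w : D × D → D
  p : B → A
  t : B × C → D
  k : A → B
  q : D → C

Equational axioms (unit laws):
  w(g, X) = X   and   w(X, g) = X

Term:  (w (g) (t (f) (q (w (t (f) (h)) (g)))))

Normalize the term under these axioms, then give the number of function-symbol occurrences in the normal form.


size = 6

1. (w (g) (t (f) (q (w (t (f) (h)) (g)))))  →  (t (f) (q (w (t (f) (h)) (g))))
2. (t (f) (q (w (t (f) (h)) (g))))  →  (t (f) (q (t (f) (h))))
normal form: (t (f) (q (t (f) (h))))
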